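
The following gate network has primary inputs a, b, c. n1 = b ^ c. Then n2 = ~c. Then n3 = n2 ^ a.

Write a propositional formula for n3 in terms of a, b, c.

n2 = ~c
n3 = n2 ^ a = ~c ^ a

~c ^ a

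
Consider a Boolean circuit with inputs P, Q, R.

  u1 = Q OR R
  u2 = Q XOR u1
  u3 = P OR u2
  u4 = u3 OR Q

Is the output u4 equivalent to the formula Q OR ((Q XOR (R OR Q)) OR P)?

u1 = Q OR R
u2 = Q XOR u1 = Q XOR (Q OR R)
u3 = P OR u2 = P OR (Q XOR (Q OR R))
u4 = u3 OR Q = (P OR (Q XOR (Q OR R))) OR Q
At P=0, Q=0, R=0: circuit gives 0, formula gives 0.
At P=0, Q=0, R=1: circuit gives 1, formula gives 1.
Agrees on all 8 inputs.

Yes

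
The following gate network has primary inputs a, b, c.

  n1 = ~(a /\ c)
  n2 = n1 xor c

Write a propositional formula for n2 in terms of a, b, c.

n1 = ~(a /\ c)
n2 = n1 xor c = (~(a /\ c)) xor c

(~(a /\ c)) xor c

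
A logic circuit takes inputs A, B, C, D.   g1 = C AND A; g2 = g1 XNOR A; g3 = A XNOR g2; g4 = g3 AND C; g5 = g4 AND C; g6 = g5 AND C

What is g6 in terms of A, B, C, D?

g1 = C AND A
g2 = g1 XNOR A = (C AND A) XNOR A
g3 = A XNOR g2 = A XNOR ((C AND A) XNOR A)
g4 = g3 AND C = (A XNOR ((C AND A) XNOR A)) AND C
g5 = g4 AND C = ((A XNOR ((C AND A) XNOR A)) AND C) AND C
g6 = g5 AND C = (((A XNOR ((C AND A) XNOR A)) AND C) AND C) AND C

(((A XNOR ((C AND A) XNOR A)) AND C) AND C) AND C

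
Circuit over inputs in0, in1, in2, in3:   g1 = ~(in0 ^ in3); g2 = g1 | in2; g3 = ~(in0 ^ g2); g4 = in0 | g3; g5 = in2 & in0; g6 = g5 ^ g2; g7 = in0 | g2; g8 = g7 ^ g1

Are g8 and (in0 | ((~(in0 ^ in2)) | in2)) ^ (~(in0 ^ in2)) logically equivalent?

No

g1 = ~(in0 ^ in3)
g2 = g1 | in2 = (~(in0 ^ in3)) | in2
g7 = in0 | g2 = in0 | ((~(in0 ^ in3)) | in2)
g8 = g7 ^ g1 = (in0 | ((~(in0 ^ in3)) | in2)) ^ (~(in0 ^ in3))
At in0=0, in1=0, in2=1, in3=0: circuit gives 0, formula gives 1.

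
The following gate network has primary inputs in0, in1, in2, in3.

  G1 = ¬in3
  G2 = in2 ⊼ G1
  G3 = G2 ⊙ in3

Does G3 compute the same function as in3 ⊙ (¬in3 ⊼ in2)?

Yes

G1 = ¬in3
G2 = in2 ⊼ G1 = in2 ⊼ ¬in3
G3 = G2 ⊙ in3 = (in2 ⊼ ¬in3) ⊙ in3
At in0=0, in1=0, in2=0, in3=0: circuit gives 0, formula gives 0.
At in0=0, in1=0, in2=0, in3=1: circuit gives 1, formula gives 1.
Agrees on all 16 inputs.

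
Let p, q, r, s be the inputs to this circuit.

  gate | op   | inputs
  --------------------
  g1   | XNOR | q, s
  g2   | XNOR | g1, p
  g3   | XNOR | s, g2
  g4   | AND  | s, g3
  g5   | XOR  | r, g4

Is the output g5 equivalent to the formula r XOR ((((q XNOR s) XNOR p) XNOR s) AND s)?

g1 = q XNOR s
g2 = g1 XNOR p = (q XNOR s) XNOR p
g3 = s XNOR g2 = s XNOR ((q XNOR s) XNOR p)
g4 = s AND g3 = s AND (s XNOR ((q XNOR s) XNOR p))
g5 = r XOR g4 = r XOR (s AND (s XNOR ((q XNOR s) XNOR p)))
At p=0, q=0, r=0, s=0: circuit gives 0, formula gives 0.
At p=0, q=0, r=0, s=1: circuit gives 1, formula gives 1.
Agrees on all 16 inputs.

Yes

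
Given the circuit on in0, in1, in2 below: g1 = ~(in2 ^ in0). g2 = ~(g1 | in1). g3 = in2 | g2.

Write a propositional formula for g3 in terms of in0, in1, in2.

g1 = ~(in2 ^ in0)
g2 = ~(g1 | in1) = ~((~(in2 ^ in0)) | in1)
g3 = in2 | g2 = in2 | (~((~(in2 ^ in0)) | in1))

in2 | (~((~(in2 ^ in0)) | in1))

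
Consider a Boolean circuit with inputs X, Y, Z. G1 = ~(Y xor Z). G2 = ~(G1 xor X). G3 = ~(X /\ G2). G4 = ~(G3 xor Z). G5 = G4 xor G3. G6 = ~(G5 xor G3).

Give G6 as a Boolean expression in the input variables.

~(((~((~(X /\ (~((~(Y xor Z)) xor X)))) xor Z)) xor (~(X /\ (~((~(Y xor Z)) xor X))))) xor (~(X /\ (~((~(Y xor Z)) xor X)))))

G1 = ~(Y xor Z)
G2 = ~(G1 xor X) = ~((~(Y xor Z)) xor X)
G3 = ~(X /\ G2) = ~(X /\ (~((~(Y xor Z)) xor X)))
G4 = ~(G3 xor Z) = ~((~(X /\ (~((~(Y xor Z)) xor X)))) xor Z)
G5 = G4 xor G3 = (~((~(X /\ (~((~(Y xor Z)) xor X)))) xor Z)) xor (~(X /\ (~((~(Y xor Z)) xor X))))
G6 = ~(G5 xor G3) = ~(((~((~(X /\ (~((~(Y xor Z)) xor X)))) xor Z)) xor (~(X /\ (~((~(Y xor Z)) xor X))))) xor (~(X /\ (~((~(Y xor Z)) xor X)))))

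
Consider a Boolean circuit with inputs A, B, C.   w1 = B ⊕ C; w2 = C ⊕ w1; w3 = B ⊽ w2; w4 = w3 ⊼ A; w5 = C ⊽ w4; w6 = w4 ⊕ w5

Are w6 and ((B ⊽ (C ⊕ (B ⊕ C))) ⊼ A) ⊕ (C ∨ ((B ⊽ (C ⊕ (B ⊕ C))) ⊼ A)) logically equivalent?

No

w1 = B ⊕ C
w2 = C ⊕ w1 = C ⊕ (B ⊕ C)
w3 = B ⊽ w2 = B ⊽ (C ⊕ (B ⊕ C))
w4 = w3 ⊼ A = (B ⊽ (C ⊕ (B ⊕ C))) ⊼ A
w5 = C ⊽ w4 = C ⊽ ((B ⊽ (C ⊕ (B ⊕ C))) ⊼ A)
w6 = w4 ⊕ w5 = ((B ⊽ (C ⊕ (B ⊕ C))) ⊼ A) ⊕ (C ⊽ ((B ⊽ (C ⊕ (B ⊕ C))) ⊼ A))
At A=0, B=0, C=0: circuit gives 1, formula gives 0.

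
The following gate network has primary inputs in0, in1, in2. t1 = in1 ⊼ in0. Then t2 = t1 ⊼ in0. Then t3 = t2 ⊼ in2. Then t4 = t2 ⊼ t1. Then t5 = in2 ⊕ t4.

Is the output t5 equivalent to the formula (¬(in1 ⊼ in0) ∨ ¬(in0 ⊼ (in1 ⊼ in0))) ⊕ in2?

t1 = in1 ⊼ in0
t2 = t1 ⊼ in0 = (in1 ⊼ in0) ⊼ in0
t4 = t2 ⊼ t1 = ((in1 ⊼ in0) ⊼ in0) ⊼ (in1 ⊼ in0)
t5 = in2 ⊕ t4 = in2 ⊕ (((in1 ⊼ in0) ⊼ in0) ⊼ (in1 ⊼ in0))
At in0=0, in1=0, in2=0: circuit gives 0, formula gives 0.
At in0=0, in1=0, in2=1: circuit gives 1, formula gives 1.
Agrees on all 8 inputs.

Yes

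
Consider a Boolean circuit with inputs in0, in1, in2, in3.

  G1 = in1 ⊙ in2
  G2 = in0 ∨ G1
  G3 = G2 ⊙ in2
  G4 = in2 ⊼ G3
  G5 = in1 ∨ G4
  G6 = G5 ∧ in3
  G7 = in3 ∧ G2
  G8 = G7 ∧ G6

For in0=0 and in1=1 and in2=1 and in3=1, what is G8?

1

G1 = 1 ⊙ 1 = 1
G2 = 0 ∨ 1 = 1
G3 = 1 ⊙ 1 = 1
G4 = 1 ⊼ 1 = 0
G5 = 1 ∨ 0 = 1
G6 = 1 ∧ 1 = 1
G7 = 1 ∧ 1 = 1
G8 = 1 ∧ 1 = 1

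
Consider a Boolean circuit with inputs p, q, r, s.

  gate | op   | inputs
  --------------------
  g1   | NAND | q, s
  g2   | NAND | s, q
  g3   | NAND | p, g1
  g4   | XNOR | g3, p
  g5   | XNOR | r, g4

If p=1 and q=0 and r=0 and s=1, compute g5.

g1 = 0 NAND 1 = 1
g3 = 1 NAND 1 = 0
g4 = 0 XNOR 1 = 0
g5 = 0 XNOR 0 = 1

1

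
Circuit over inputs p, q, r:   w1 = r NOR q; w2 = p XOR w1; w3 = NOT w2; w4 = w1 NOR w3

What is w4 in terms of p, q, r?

w1 = r NOR q
w2 = p XOR w1 = p XOR (r NOR q)
w3 = NOT w2 = NOT (p XOR (r NOR q))
w4 = w1 NOR w3 = (r NOR q) NOR NOT (p XOR (r NOR q))

(r NOR q) NOR NOT (p XOR (r NOR q))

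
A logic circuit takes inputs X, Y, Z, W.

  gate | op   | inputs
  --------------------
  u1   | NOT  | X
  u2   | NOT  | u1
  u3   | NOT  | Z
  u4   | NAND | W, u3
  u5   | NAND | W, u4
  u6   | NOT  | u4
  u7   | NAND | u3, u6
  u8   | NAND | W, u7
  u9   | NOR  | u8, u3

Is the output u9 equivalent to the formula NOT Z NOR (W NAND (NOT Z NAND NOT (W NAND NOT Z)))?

u3 = NOT Z
u4 = W NAND u3 = W NAND NOT Z
u6 = NOT u4 = NOT (W NAND NOT Z)
u7 = u3 NAND u6 = NOT Z NAND NOT (W NAND NOT Z)
u8 = W NAND u7 = W NAND (NOT Z NAND NOT (W NAND NOT Z))
u9 = u8 NOR u3 = (W NAND (NOT Z NAND NOT (W NAND NOT Z))) NOR NOT Z
At X=0, Y=0, Z=0, W=0: circuit gives 0, formula gives 0.
At X=0, Y=0, Z=1, W=1: circuit gives 1, formula gives 1.
Agrees on all 16 inputs.

Yes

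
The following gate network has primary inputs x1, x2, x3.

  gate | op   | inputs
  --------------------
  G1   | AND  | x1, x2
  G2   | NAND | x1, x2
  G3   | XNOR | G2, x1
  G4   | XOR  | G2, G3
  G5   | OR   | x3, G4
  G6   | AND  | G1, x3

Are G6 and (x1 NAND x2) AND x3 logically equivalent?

No

G1 = x1 AND x2
G6 = G1 AND x3 = (x1 AND x2) AND x3
At x1=0, x2=0, x3=1: circuit gives 0, formula gives 1.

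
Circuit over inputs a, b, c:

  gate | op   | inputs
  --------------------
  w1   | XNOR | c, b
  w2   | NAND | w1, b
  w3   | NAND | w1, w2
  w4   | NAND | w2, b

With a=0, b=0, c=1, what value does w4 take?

w1 = 1 XNOR 0 = 0
w2 = 0 NAND 0 = 1
w4 = 1 NAND 0 = 1

1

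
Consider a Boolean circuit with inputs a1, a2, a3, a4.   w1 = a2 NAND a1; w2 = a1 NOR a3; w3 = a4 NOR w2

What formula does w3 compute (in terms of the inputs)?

w2 = a1 NOR a3
w3 = a4 NOR w2 = a4 NOR (a1 NOR a3)

a4 NOR (a1 NOR a3)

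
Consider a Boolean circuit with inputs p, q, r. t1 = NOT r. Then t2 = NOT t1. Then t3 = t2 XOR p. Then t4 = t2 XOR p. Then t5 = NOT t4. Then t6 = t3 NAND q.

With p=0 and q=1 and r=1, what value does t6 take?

0

t1 = NOT 1 = 0
t2 = NOT 0 = 1
t3 = 1 XOR 0 = 1
t6 = 1 NAND 1 = 0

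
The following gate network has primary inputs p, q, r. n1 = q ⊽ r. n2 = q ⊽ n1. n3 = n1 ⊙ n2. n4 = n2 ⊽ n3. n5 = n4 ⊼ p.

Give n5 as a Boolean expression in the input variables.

n1 = q ⊽ r
n2 = q ⊽ n1 = q ⊽ (q ⊽ r)
n3 = n1 ⊙ n2 = (q ⊽ r) ⊙ (q ⊽ (q ⊽ r))
n4 = n2 ⊽ n3 = (q ⊽ (q ⊽ r)) ⊽ ((q ⊽ r) ⊙ (q ⊽ (q ⊽ r)))
n5 = n4 ⊼ p = ((q ⊽ (q ⊽ r)) ⊽ ((q ⊽ r) ⊙ (q ⊽ (q ⊽ r)))) ⊼ p

((q ⊽ (q ⊽ r)) ⊽ ((q ⊽ r) ⊙ (q ⊽ (q ⊽ r)))) ⊼ p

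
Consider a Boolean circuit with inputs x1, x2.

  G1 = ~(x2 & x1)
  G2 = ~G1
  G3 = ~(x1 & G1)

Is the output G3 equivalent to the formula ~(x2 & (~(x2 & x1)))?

G1 = ~(x2 & x1)
G3 = ~(x1 & G1) = ~(x1 & (~(x2 & x1)))
At x1=0, x2=1: circuit gives 1, formula gives 0.

No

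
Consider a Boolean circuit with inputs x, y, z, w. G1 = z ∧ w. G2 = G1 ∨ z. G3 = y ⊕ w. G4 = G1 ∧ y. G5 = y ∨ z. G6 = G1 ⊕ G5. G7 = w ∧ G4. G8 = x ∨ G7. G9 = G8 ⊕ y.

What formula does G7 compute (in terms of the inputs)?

G1 = z ∧ w
G4 = G1 ∧ y = (z ∧ w) ∧ y
G7 = w ∧ G4 = w ∧ ((z ∧ w) ∧ y)

w ∧ ((z ∧ w) ∧ y)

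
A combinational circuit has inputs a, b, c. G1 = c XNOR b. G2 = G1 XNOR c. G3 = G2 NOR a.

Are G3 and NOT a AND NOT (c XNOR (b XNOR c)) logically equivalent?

G1 = c XNOR b
G2 = G1 XNOR c = (c XNOR b) XNOR c
G3 = G2 NOR a = ((c XNOR b) XNOR c) NOR a
At a=0, b=1, c=0: circuit gives 0, formula gives 0.
At a=0, b=0, c=0: circuit gives 1, formula gives 1.
Agrees on all 8 inputs.

Yes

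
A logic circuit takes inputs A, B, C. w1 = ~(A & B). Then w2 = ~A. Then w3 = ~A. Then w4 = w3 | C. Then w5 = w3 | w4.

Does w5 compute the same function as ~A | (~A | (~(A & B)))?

No

w3 = ~A
w4 = w3 | C = ~A | C
w5 = w3 | w4 = ~A | (~A | C)
At A=1, B=0, C=0: circuit gives 0, formula gives 1.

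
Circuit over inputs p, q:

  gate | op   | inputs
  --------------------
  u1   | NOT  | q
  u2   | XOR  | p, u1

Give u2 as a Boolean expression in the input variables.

u1 = NOT q
u2 = p XOR u1 = p XOR NOT q

p XOR NOT q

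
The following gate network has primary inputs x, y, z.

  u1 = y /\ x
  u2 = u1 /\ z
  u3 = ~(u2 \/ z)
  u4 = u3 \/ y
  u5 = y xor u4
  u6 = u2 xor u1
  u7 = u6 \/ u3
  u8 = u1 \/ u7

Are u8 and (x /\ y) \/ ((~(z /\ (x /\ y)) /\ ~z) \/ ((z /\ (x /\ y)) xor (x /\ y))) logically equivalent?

u1 = y /\ x
u2 = u1 /\ z = (y /\ x) /\ z
u3 = ~(u2 \/ z) = ~(((y /\ x) /\ z) \/ z)
u6 = u2 xor u1 = ((y /\ x) /\ z) xor (y /\ x)
u7 = u6 \/ u3 = (((y /\ x) /\ z) xor (y /\ x)) \/ (~(((y /\ x) /\ z) \/ z))
u8 = u1 \/ u7 = (y /\ x) \/ ((((y /\ x) /\ z) xor (y /\ x)) \/ (~(((y /\ x) /\ z) \/ z)))
At x=0, y=0, z=1: circuit gives 0, formula gives 0.
At x=0, y=0, z=0: circuit gives 1, formula gives 1.
Agrees on all 8 inputs.

Yes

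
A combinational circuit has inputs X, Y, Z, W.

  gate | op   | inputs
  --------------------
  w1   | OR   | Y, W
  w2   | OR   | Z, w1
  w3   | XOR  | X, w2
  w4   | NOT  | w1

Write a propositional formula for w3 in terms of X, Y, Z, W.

w1 = Y OR W
w2 = Z OR w1 = Z OR (Y OR W)
w3 = X XOR w2 = X XOR (Z OR (Y OR W))

X XOR (Z OR (Y OR W))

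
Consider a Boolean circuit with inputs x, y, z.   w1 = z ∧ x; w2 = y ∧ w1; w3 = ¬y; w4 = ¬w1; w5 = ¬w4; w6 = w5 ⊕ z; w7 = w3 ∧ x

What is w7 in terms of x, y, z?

¬y ∧ x

w3 = ¬y
w7 = w3 ∧ x = ¬y ∧ x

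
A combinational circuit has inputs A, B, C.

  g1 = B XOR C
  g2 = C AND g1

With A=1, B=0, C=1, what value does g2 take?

1

g1 = 0 XOR 1 = 1
g2 = 1 AND 1 = 1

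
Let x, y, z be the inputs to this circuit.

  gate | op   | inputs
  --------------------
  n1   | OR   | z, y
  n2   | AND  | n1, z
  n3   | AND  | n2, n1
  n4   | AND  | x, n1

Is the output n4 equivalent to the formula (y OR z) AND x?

Yes

n1 = z OR y
n4 = x AND n1 = x AND (z OR y)
At x=0, y=0, z=0: circuit gives 0, formula gives 0.
At x=1, y=0, z=1: circuit gives 1, formula gives 1.
Agrees on all 8 inputs.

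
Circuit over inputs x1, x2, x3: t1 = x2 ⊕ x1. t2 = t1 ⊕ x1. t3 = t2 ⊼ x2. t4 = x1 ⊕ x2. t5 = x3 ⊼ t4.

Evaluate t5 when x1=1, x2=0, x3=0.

1

t4 = 1 ⊕ 0 = 1
t5 = 0 ⊼ 1 = 1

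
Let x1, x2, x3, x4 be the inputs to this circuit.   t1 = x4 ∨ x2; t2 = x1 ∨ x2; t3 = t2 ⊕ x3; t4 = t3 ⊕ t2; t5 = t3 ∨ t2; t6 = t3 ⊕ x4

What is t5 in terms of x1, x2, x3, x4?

t2 = x1 ∨ x2
t3 = t2 ⊕ x3 = (x1 ∨ x2) ⊕ x3
t5 = t3 ∨ t2 = ((x1 ∨ x2) ⊕ x3) ∨ (x1 ∨ x2)

((x1 ∨ x2) ⊕ x3) ∨ (x1 ∨ x2)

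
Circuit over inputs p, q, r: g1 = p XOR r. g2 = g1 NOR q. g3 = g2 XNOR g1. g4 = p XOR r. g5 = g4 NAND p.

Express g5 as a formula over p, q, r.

(p XOR r) NAND p

g4 = p XOR r
g5 = g4 NAND p = (p XOR r) NAND p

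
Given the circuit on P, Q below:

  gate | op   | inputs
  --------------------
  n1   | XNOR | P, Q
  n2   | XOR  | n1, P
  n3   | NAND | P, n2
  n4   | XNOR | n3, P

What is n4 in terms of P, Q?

n1 = P XNOR Q
n2 = n1 XOR P = (P XNOR Q) XOR P
n3 = P NAND n2 = P NAND ((P XNOR Q) XOR P)
n4 = n3 XNOR P = (P NAND ((P XNOR Q) XOR P)) XNOR P

(P NAND ((P XNOR Q) XOR P)) XNOR P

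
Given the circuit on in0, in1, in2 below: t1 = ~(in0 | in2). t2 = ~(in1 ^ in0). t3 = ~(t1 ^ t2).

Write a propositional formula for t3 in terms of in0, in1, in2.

~((~(in0 | in2)) ^ (~(in1 ^ in0)))

t1 = ~(in0 | in2)
t2 = ~(in1 ^ in0)
t3 = ~(t1 ^ t2) = ~((~(in0 | in2)) ^ (~(in1 ^ in0)))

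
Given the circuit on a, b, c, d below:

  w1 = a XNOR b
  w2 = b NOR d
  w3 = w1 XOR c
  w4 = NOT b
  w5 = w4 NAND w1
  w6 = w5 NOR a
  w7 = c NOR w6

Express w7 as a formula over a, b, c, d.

w1 = a XNOR b
w4 = NOT b
w5 = w4 NAND w1 = NOT b NAND (a XNOR b)
w6 = w5 NOR a = (NOT b NAND (a XNOR b)) NOR a
w7 = c NOR w6 = c NOR ((NOT b NAND (a XNOR b)) NOR a)

c NOR ((NOT b NAND (a XNOR b)) NOR a)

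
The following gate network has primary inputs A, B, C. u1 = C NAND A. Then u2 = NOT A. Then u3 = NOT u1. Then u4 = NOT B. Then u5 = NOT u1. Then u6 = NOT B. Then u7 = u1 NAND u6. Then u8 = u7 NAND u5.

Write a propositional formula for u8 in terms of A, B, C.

u1 = C NAND A
u5 = NOT u1 = NOT (C NAND A)
u6 = NOT B
u7 = u1 NAND u6 = (C NAND A) NAND NOT B
u8 = u7 NAND u5 = ((C NAND A) NAND NOT B) NAND NOT (C NAND A)

((C NAND A) NAND NOT B) NAND NOT (C NAND A)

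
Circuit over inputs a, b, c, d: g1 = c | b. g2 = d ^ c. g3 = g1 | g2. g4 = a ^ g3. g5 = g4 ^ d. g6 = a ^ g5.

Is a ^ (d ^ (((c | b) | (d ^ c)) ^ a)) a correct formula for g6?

Yes

g1 = c | b
g2 = d ^ c
g3 = g1 | g2 = (c | b) | (d ^ c)
g4 = a ^ g3 = a ^ ((c | b) | (d ^ c))
g5 = g4 ^ d = (a ^ ((c | b) | (d ^ c))) ^ d
g6 = a ^ g5 = a ^ ((a ^ ((c | b) | (d ^ c))) ^ d)
At a=0, b=0, c=0, d=0: circuit gives 0, formula gives 0.
At a=0, b=0, c=1, d=0: circuit gives 1, formula gives 1.
Agrees on all 16 inputs.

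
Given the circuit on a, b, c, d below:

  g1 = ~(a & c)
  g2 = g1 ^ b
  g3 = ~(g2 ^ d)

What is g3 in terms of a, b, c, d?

~(((~(a & c)) ^ b) ^ d)

g1 = ~(a & c)
g2 = g1 ^ b = (~(a & c)) ^ b
g3 = ~(g2 ^ d) = ~(((~(a & c)) ^ b) ^ d)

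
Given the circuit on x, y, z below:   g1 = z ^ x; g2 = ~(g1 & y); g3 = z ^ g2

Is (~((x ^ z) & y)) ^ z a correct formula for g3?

g1 = z ^ x
g2 = ~(g1 & y) = ~((z ^ x) & y)
g3 = z ^ g2 = z ^ (~((z ^ x) & y))
At x=0, y=0, z=1: circuit gives 0, formula gives 0.
At x=0, y=0, z=0: circuit gives 1, formula gives 1.
Agrees on all 8 inputs.

Yes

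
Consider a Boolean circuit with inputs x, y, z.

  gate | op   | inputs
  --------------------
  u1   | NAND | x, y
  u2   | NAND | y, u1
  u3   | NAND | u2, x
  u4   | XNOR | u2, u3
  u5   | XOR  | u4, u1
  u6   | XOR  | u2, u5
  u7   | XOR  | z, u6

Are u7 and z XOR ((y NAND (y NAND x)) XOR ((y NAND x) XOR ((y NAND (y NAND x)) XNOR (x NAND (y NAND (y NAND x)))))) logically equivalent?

u1 = x NAND y
u2 = y NAND u1 = y NAND (x NAND y)
u3 = u2 NAND x = (y NAND (x NAND y)) NAND x
u4 = u2 XNOR u3 = (y NAND (x NAND y)) XNOR ((y NAND (x NAND y)) NAND x)
u5 = u4 XOR u1 = ((y NAND (x NAND y)) XNOR ((y NAND (x NAND y)) NAND x)) XOR (x NAND y)
u6 = u2 XOR u5 = (y NAND (x NAND y)) XOR (((y NAND (x NAND y)) XNOR ((y NAND (x NAND y)) NAND x)) XOR (x NAND y))
u7 = z XOR u6 = z XOR ((y NAND (x NAND y)) XOR (((y NAND (x NAND y)) XNOR ((y NAND (x NAND y)) NAND x)) XOR (x NAND y)))
At x=0, y=0, z=1: circuit gives 0, formula gives 0.
At x=0, y=0, z=0: circuit gives 1, formula gives 1.
Agrees on all 8 inputs.

Yes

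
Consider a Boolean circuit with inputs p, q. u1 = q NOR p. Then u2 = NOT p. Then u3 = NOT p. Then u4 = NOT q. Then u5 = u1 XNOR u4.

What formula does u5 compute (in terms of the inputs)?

u1 = q NOR p
u4 = NOT q
u5 = u1 XNOR u4 = (q NOR p) XNOR NOT q

(q NOR p) XNOR NOT q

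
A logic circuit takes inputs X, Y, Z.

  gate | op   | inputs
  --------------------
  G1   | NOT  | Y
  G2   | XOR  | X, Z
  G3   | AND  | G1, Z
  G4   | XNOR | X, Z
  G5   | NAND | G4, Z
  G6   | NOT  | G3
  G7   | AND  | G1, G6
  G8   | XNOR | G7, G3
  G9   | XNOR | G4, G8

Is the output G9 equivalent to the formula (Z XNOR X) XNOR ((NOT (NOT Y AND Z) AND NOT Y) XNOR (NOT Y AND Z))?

G1 = NOT Y
G3 = G1 AND Z = NOT Y AND Z
G4 = X XNOR Z
G6 = NOT G3 = NOT (NOT Y AND Z)
G7 = G1 AND G6 = NOT Y AND NOT (NOT Y AND Z)
G8 = G7 XNOR G3 = (NOT Y AND NOT (NOT Y AND Z)) XNOR (NOT Y AND Z)
G9 = G4 XNOR G8 = (X XNOR Z) XNOR ((NOT Y AND NOT (NOT Y AND Z)) XNOR (NOT Y AND Z))
At X=0, Y=0, Z=0: circuit gives 0, formula gives 0.
At X=0, Y=0, Z=1: circuit gives 1, formula gives 1.
Agrees on all 8 inputs.

Yes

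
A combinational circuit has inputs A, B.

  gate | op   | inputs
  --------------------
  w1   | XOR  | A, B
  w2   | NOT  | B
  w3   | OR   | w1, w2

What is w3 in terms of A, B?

w1 = A XOR B
w2 = NOT B
w3 = w1 OR w2 = (A XOR B) OR NOT B

(A XOR B) OR NOT B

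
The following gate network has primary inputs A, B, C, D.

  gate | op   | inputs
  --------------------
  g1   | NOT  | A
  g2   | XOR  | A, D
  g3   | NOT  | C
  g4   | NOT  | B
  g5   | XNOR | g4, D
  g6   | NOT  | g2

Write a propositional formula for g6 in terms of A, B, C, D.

NOT (A XOR D)

g2 = A XOR D
g6 = NOT g2 = NOT (A XOR D)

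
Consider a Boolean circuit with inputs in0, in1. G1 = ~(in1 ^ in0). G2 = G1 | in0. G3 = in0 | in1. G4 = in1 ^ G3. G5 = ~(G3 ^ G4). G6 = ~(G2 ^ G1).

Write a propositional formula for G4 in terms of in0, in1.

in1 ^ (in0 | in1)

G3 = in0 | in1
G4 = in1 ^ G3 = in1 ^ (in0 | in1)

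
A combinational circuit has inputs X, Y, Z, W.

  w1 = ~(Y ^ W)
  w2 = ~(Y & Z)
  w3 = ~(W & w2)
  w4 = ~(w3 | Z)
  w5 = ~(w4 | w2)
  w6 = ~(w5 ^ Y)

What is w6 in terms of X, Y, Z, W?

w2 = ~(Y & Z)
w3 = ~(W & w2) = ~(W & (~(Y & Z)))
w4 = ~(w3 | Z) = ~((~(W & (~(Y & Z)))) | Z)
w5 = ~(w4 | w2) = ~((~((~(W & (~(Y & Z)))) | Z)) | (~(Y & Z)))
w6 = ~(w5 ^ Y) = ~((~((~((~(W & (~(Y & Z)))) | Z)) | (~(Y & Z)))) ^ Y)

~((~((~((~(W & (~(Y & Z)))) | Z)) | (~(Y & Z)))) ^ Y)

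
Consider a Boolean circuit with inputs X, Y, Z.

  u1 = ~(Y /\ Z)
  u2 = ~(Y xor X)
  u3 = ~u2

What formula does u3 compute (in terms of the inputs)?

u2 = ~(Y xor X)
u3 = ~u2 = ~(~(Y xor X))

~(~(Y xor X))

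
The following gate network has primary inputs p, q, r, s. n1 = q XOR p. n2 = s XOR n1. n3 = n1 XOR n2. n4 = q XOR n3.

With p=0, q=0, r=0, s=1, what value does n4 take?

n1 = 0 XOR 0 = 0
n2 = 1 XOR 0 = 1
n3 = 0 XOR 1 = 1
n4 = 0 XOR 1 = 1

1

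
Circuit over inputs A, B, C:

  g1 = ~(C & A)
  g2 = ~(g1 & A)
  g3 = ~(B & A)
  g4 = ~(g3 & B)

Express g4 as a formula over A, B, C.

~((~(B & A)) & B)

g3 = ~(B & A)
g4 = ~(g3 & B) = ~((~(B & A)) & B)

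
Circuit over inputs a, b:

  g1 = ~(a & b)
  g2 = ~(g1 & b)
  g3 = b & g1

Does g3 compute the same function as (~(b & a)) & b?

Yes

g1 = ~(a & b)
g3 = b & g1 = b & (~(a & b))
At a=0, b=0: circuit gives 0, formula gives 0.
At a=0, b=1: circuit gives 1, formula gives 1.
Agrees on all 4 inputs.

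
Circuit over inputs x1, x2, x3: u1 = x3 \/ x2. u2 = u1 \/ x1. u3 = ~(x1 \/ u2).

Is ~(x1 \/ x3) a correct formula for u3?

u1 = x3 \/ x2
u2 = u1 \/ x1 = (x3 \/ x2) \/ x1
u3 = ~(x1 \/ u2) = ~(x1 \/ ((x3 \/ x2) \/ x1))
At x1=0, x2=1, x3=0: circuit gives 0, formula gives 1.

No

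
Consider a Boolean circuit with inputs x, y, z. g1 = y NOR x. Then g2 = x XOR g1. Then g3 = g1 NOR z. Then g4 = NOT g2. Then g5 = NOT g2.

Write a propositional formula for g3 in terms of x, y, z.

(y NOR x) NOR z

g1 = y NOR x
g3 = g1 NOR z = (y NOR x) NOR z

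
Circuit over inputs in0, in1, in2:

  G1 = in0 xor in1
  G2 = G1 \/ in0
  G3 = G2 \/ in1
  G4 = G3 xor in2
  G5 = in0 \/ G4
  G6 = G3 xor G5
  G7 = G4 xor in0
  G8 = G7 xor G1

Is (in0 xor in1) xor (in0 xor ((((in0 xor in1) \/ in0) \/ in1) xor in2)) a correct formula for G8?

G1 = in0 xor in1
G2 = G1 \/ in0 = (in0 xor in1) \/ in0
G3 = G2 \/ in1 = ((in0 xor in1) \/ in0) \/ in1
G4 = G3 xor in2 = (((in0 xor in1) \/ in0) \/ in1) xor in2
G7 = G4 xor in0 = ((((in0 xor in1) \/ in0) \/ in1) xor in2) xor in0
G8 = G7 xor G1 = (((((in0 xor in1) \/ in0) \/ in1) xor in2) xor in0) xor (in0 xor in1)
At in0=0, in1=0, in2=0: circuit gives 0, formula gives 0.
At in0=0, in1=0, in2=1: circuit gives 1, formula gives 1.
Agrees on all 8 inputs.

Yes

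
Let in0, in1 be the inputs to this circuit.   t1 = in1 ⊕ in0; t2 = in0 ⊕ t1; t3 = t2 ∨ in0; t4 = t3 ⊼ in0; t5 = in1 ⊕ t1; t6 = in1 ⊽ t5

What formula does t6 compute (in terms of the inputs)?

in1 ⊽ (in1 ⊕ (in1 ⊕ in0))

t1 = in1 ⊕ in0
t5 = in1 ⊕ t1 = in1 ⊕ (in1 ⊕ in0)
t6 = in1 ⊽ t5 = in1 ⊽ (in1 ⊕ (in1 ⊕ in0))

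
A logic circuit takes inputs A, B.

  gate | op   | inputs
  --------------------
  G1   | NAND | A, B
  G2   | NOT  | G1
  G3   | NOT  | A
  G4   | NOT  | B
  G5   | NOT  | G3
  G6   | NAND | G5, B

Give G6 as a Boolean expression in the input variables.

NOT NOT A NAND B

G3 = NOT A
G5 = NOT G3 = NOT NOT A
G6 = G5 NAND B = NOT NOT A NAND B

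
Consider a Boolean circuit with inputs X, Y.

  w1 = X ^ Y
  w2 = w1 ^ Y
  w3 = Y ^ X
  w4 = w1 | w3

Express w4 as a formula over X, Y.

(X ^ Y) | (Y ^ X)

w1 = X ^ Y
w3 = Y ^ X
w4 = w1 | w3 = (X ^ Y) | (Y ^ X)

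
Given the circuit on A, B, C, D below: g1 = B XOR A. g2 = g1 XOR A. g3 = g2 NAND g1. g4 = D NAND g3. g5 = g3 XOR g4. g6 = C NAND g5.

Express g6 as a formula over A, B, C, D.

C NAND ((((B XOR A) XOR A) NAND (B XOR A)) XOR (D NAND (((B XOR A) XOR A) NAND (B XOR A))))

g1 = B XOR A
g2 = g1 XOR A = (B XOR A) XOR A
g3 = g2 NAND g1 = ((B XOR A) XOR A) NAND (B XOR A)
g4 = D NAND g3 = D NAND (((B XOR A) XOR A) NAND (B XOR A))
g5 = g3 XOR g4 = (((B XOR A) XOR A) NAND (B XOR A)) XOR (D NAND (((B XOR A) XOR A) NAND (B XOR A)))
g6 = C NAND g5 = C NAND ((((B XOR A) XOR A) NAND (B XOR A)) XOR (D NAND (((B XOR A) XOR A) NAND (B XOR A))))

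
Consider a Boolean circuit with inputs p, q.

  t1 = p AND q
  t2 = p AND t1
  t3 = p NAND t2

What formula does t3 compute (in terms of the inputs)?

t1 = p AND q
t2 = p AND t1 = p AND (p AND q)
t3 = p NAND t2 = p NAND (p AND (p AND q))

p NAND (p AND (p AND q))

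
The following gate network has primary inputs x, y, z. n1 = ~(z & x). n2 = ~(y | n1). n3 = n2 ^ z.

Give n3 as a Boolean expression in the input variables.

(~(y | (~(z & x)))) ^ z

n1 = ~(z & x)
n2 = ~(y | n1) = ~(y | (~(z & x)))
n3 = n2 ^ z = (~(y | (~(z & x)))) ^ z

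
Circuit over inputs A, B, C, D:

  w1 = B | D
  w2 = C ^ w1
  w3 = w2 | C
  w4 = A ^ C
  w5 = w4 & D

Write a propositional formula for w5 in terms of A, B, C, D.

w4 = A ^ C
w5 = w4 & D = (A ^ C) & D

(A ^ C) & D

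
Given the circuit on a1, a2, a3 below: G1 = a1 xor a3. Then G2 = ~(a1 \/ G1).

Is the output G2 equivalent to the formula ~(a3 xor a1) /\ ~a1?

Yes

G1 = a1 xor a3
G2 = ~(a1 \/ G1) = ~(a1 \/ (a1 xor a3))
At a1=0, a2=0, a3=1: circuit gives 0, formula gives 0.
At a1=0, a2=0, a3=0: circuit gives 1, formula gives 1.
Agrees on all 8 inputs.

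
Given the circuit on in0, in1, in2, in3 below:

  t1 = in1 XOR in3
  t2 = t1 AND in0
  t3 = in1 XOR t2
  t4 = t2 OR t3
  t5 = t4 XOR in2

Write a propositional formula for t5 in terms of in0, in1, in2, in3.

t1 = in1 XOR in3
t2 = t1 AND in0 = (in1 XOR in3) AND in0
t3 = in1 XOR t2 = in1 XOR ((in1 XOR in3) AND in0)
t4 = t2 OR t3 = ((in1 XOR in3) AND in0) OR (in1 XOR ((in1 XOR in3) AND in0))
t5 = t4 XOR in2 = (((in1 XOR in3) AND in0) OR (in1 XOR ((in1 XOR in3) AND in0))) XOR in2

(((in1 XOR in3) AND in0) OR (in1 XOR ((in1 XOR in3) AND in0))) XOR in2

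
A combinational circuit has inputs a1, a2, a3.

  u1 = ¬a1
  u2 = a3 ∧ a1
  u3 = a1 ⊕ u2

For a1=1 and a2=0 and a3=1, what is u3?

u2 = 1 ∧ 1 = 1
u3 = 1 ⊕ 1 = 0

0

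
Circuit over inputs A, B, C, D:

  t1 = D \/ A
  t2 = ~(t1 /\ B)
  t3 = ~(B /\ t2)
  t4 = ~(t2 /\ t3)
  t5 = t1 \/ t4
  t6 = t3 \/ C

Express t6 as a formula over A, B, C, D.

(~(B /\ (~((D \/ A) /\ B)))) \/ C

t1 = D \/ A
t2 = ~(t1 /\ B) = ~((D \/ A) /\ B)
t3 = ~(B /\ t2) = ~(B /\ (~((D \/ A) /\ B)))
t6 = t3 \/ C = (~(B /\ (~((D \/ A) /\ B)))) \/ C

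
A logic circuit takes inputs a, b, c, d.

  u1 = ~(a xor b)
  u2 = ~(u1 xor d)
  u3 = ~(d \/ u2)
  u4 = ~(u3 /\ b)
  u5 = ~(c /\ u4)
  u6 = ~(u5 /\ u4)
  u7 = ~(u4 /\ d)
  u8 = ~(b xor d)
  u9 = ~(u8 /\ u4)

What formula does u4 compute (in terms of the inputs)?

~((~(d \/ (~((~(a xor b)) xor d)))) /\ b)

u1 = ~(a xor b)
u2 = ~(u1 xor d) = ~((~(a xor b)) xor d)
u3 = ~(d \/ u2) = ~(d \/ (~((~(a xor b)) xor d)))
u4 = ~(u3 /\ b) = ~((~(d \/ (~((~(a xor b)) xor d)))) /\ b)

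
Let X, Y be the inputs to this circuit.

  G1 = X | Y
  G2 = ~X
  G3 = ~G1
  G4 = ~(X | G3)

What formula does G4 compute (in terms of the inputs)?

G1 = X | Y
G3 = ~G1 = ~(X | Y)
G4 = ~(X | G3) = ~(X | ~(X | Y))

~(X | ~(X | Y))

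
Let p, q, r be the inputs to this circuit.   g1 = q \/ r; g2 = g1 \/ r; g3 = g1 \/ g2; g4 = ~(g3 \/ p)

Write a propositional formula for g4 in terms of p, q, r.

g1 = q \/ r
g2 = g1 \/ r = (q \/ r) \/ r
g3 = g1 \/ g2 = (q \/ r) \/ ((q \/ r) \/ r)
g4 = ~(g3 \/ p) = ~(((q \/ r) \/ ((q \/ r) \/ r)) \/ p)

~(((q \/ r) \/ ((q \/ r) \/ r)) \/ p)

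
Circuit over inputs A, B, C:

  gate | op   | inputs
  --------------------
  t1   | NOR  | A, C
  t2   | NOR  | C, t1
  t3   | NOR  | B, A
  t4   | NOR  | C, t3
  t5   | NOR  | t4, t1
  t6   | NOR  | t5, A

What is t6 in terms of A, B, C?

t1 = A NOR C
t3 = B NOR A
t4 = C NOR t3 = C NOR (B NOR A)
t5 = t4 NOR t1 = (C NOR (B NOR A)) NOR (A NOR C)
t6 = t5 NOR A = ((C NOR (B NOR A)) NOR (A NOR C)) NOR A

((C NOR (B NOR A)) NOR (A NOR C)) NOR A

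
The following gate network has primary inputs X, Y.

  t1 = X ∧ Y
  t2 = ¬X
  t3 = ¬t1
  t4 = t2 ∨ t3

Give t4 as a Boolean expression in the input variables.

¬X ∨ ¬(X ∧ Y)

t1 = X ∧ Y
t2 = ¬X
t3 = ¬t1 = ¬(X ∧ Y)
t4 = t2 ∨ t3 = ¬X ∨ ¬(X ∧ Y)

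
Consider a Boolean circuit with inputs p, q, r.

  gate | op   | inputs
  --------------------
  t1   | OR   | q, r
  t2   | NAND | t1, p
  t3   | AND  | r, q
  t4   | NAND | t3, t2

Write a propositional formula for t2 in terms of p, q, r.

t1 = q OR r
t2 = t1 NAND p = (q OR r) NAND p

(q OR r) NAND p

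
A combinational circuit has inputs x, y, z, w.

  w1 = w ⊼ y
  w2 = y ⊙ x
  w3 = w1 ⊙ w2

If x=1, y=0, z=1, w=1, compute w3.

w1 = 1 ⊼ 0 = 1
w2 = 0 ⊙ 1 = 0
w3 = 1 ⊙ 0 = 0

0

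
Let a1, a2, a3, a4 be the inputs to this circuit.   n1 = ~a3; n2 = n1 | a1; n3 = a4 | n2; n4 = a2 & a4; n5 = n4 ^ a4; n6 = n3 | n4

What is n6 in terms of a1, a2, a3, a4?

n1 = ~a3
n2 = n1 | a1 = ~a3 | a1
n3 = a4 | n2 = a4 | (~a3 | a1)
n4 = a2 & a4
n6 = n3 | n4 = (a4 | (~a3 | a1)) | (a2 & a4)

(a4 | (~a3 | a1)) | (a2 & a4)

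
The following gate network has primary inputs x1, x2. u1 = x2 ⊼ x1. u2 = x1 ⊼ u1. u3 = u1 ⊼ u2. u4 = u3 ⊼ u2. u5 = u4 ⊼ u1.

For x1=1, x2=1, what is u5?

1

u1 = 1 ⊼ 1 = 0
u2 = 1 ⊼ 0 = 1
u3 = 0 ⊼ 1 = 1
u4 = 1 ⊼ 1 = 0
u5 = 0 ⊼ 0 = 1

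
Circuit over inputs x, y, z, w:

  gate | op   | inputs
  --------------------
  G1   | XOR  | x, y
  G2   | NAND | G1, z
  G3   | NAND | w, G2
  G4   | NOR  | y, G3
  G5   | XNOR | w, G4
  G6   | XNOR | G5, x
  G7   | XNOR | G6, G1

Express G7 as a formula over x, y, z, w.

((w XNOR (y NOR (w NAND ((x XOR y) NAND z)))) XNOR x) XNOR (x XOR y)

G1 = x XOR y
G2 = G1 NAND z = (x XOR y) NAND z
G3 = w NAND G2 = w NAND ((x XOR y) NAND z)
G4 = y NOR G3 = y NOR (w NAND ((x XOR y) NAND z))
G5 = w XNOR G4 = w XNOR (y NOR (w NAND ((x XOR y) NAND z)))
G6 = G5 XNOR x = (w XNOR (y NOR (w NAND ((x XOR y) NAND z)))) XNOR x
G7 = G6 XNOR G1 = ((w XNOR (y NOR (w NAND ((x XOR y) NAND z)))) XNOR x) XNOR (x XOR y)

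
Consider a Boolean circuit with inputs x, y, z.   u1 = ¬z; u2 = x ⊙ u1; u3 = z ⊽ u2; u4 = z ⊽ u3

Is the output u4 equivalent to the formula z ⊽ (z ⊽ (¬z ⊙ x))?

Yes

u1 = ¬z
u2 = x ⊙ u1 = x ⊙ ¬z
u3 = z ⊽ u2 = z ⊽ (x ⊙ ¬z)
u4 = z ⊽ u3 = z ⊽ (z ⊽ (x ⊙ ¬z))
At x=0, y=0, z=0: circuit gives 0, formula gives 0.
At x=1, y=0, z=0: circuit gives 1, formula gives 1.
Agrees on all 8 inputs.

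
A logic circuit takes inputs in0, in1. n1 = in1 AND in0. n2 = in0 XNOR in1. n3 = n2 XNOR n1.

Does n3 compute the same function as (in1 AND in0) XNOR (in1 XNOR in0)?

Yes

n1 = in1 AND in0
n2 = in0 XNOR in1
n3 = n2 XNOR n1 = (in0 XNOR in1) XNOR (in1 AND in0)
At in0=0, in1=0: circuit gives 0, formula gives 0.
At in0=0, in1=1: circuit gives 1, formula gives 1.
Agrees on all 4 inputs.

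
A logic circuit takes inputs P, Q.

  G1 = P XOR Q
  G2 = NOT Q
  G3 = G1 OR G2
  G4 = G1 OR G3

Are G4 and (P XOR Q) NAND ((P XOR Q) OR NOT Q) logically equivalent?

No

G1 = P XOR Q
G2 = NOT Q
G3 = G1 OR G2 = (P XOR Q) OR NOT Q
G4 = G1 OR G3 = (P XOR Q) OR ((P XOR Q) OR NOT Q)
At P=0, Q=1: circuit gives 1, formula gives 0.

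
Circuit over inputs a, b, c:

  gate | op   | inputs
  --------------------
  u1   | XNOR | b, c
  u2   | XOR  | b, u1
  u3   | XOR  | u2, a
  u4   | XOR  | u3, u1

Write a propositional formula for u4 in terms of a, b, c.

((b XOR (b XNOR c)) XOR a) XOR (b XNOR c)

u1 = b XNOR c
u2 = b XOR u1 = b XOR (b XNOR c)
u3 = u2 XOR a = (b XOR (b XNOR c)) XOR a
u4 = u3 XOR u1 = ((b XOR (b XNOR c)) XOR a) XOR (b XNOR c)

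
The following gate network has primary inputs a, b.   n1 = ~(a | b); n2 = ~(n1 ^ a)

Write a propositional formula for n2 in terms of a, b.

n1 = ~(a | b)
n2 = ~(n1 ^ a) = ~((~(a | b)) ^ a)

~((~(a | b)) ^ a)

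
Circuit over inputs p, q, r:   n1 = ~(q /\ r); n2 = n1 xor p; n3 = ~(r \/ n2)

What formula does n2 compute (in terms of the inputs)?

(~(q /\ r)) xor p

n1 = ~(q /\ r)
n2 = n1 xor p = (~(q /\ r)) xor p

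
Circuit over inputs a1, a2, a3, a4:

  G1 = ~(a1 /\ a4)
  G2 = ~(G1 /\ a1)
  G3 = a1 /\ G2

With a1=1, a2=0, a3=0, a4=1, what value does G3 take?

G1 = ~(1 /\ 1) = 0
G2 = ~(0 /\ 1) = 1
G3 = 1 /\ 1 = 1

1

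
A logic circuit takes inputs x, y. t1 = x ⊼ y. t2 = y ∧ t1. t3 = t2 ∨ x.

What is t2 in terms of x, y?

t1 = x ⊼ y
t2 = y ∧ t1 = y ∧ (x ⊼ y)

y ∧ (x ⊼ y)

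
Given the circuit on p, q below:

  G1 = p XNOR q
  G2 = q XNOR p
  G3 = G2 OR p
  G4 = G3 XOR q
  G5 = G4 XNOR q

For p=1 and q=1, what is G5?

G2 = 1 XNOR 1 = 1
G3 = 1 OR 1 = 1
G4 = 1 XOR 1 = 0
G5 = 0 XNOR 1 = 0

0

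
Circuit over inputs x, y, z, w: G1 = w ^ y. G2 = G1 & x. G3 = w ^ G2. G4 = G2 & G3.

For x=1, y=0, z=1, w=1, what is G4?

0

G1 = 1 ^ 0 = 1
G2 = 1 & 1 = 1
G3 = 1 ^ 1 = 0
G4 = 1 & 0 = 0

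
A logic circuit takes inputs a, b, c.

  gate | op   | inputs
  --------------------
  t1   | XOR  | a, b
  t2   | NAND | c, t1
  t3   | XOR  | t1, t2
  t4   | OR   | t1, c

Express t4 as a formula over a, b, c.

t1 = a XOR b
t4 = t1 OR c = (a XOR b) OR c

(a XOR b) OR c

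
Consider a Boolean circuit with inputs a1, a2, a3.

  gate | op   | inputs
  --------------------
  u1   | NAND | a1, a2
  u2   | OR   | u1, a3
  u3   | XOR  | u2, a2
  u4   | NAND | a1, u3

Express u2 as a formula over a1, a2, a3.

u1 = a1 NAND a2
u2 = u1 OR a3 = (a1 NAND a2) OR a3

(a1 NAND a2) OR a3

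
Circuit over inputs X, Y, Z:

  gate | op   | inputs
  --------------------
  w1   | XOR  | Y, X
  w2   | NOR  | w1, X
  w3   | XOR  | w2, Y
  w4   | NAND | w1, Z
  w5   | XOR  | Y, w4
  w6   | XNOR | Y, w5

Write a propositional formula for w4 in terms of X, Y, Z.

w1 = Y XOR X
w4 = w1 NAND Z = (Y XOR X) NAND Z

(Y XOR X) NAND Z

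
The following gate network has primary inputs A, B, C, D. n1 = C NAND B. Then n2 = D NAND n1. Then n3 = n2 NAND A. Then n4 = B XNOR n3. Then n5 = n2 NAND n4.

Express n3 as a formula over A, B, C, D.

(D NAND (C NAND B)) NAND A

n1 = C NAND B
n2 = D NAND n1 = D NAND (C NAND B)
n3 = n2 NAND A = (D NAND (C NAND B)) NAND A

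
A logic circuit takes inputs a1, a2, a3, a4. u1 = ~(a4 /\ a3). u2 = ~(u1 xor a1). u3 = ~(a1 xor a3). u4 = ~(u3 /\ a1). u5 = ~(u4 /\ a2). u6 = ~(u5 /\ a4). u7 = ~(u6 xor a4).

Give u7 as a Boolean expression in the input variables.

u3 = ~(a1 xor a3)
u4 = ~(u3 /\ a1) = ~((~(a1 xor a3)) /\ a1)
u5 = ~(u4 /\ a2) = ~((~((~(a1 xor a3)) /\ a1)) /\ a2)
u6 = ~(u5 /\ a4) = ~((~((~((~(a1 xor a3)) /\ a1)) /\ a2)) /\ a4)
u7 = ~(u6 xor a4) = ~((~((~((~((~(a1 xor a3)) /\ a1)) /\ a2)) /\ a4)) xor a4)

~((~((~((~((~(a1 xor a3)) /\ a1)) /\ a2)) /\ a4)) xor a4)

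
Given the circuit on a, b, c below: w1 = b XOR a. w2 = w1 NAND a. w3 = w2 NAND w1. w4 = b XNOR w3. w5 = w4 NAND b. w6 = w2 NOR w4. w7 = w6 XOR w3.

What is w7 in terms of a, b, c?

w1 = b XOR a
w2 = w1 NAND a = (b XOR a) NAND a
w3 = w2 NAND w1 = ((b XOR a) NAND a) NAND (b XOR a)
w4 = b XNOR w3 = b XNOR (((b XOR a) NAND a) NAND (b XOR a))
w6 = w2 NOR w4 = ((b XOR a) NAND a) NOR (b XNOR (((b XOR a) NAND a) NAND (b XOR a)))
w7 = w6 XOR w3 = (((b XOR a) NAND a) NOR (b XNOR (((b XOR a) NAND a) NAND (b XOR a)))) XOR (((b XOR a) NAND a) NAND (b XOR a))

(((b XOR a) NAND a) NOR (b XNOR (((b XOR a) NAND a) NAND (b XOR a)))) XOR (((b XOR a) NAND a) NAND (b XOR a))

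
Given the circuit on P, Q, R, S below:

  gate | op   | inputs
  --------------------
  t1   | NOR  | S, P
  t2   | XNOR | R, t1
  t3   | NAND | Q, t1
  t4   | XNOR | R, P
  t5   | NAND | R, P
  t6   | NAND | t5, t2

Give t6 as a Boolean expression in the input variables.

t1 = S NOR P
t2 = R XNOR t1 = R XNOR (S NOR P)
t5 = R NAND P
t6 = t5 NAND t2 = (R NAND P) NAND (R XNOR (S NOR P))

(R NAND P) NAND (R XNOR (S NOR P))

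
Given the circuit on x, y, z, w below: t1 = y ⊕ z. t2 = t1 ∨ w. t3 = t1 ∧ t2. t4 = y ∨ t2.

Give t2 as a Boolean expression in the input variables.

t1 = y ⊕ z
t2 = t1 ∨ w = (y ⊕ z) ∨ w

(y ⊕ z) ∨ w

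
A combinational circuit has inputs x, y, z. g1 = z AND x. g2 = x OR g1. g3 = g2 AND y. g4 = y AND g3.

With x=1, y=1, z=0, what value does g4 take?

g1 = 0 AND 1 = 0
g2 = 1 OR 0 = 1
g3 = 1 AND 1 = 1
g4 = 1 AND 1 = 1

1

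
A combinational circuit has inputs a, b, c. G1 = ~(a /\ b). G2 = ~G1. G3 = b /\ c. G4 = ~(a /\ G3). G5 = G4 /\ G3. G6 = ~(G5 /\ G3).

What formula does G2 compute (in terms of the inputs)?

G1 = ~(a /\ b)
G2 = ~G1 = ~(~(a /\ b))

~(~(a /\ b))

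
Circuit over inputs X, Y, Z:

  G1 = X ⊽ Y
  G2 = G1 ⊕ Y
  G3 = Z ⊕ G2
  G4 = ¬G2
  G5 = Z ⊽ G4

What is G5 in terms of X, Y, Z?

Z ⊽ ¬((X ⊽ Y) ⊕ Y)

G1 = X ⊽ Y
G2 = G1 ⊕ Y = (X ⊽ Y) ⊕ Y
G4 = ¬G2 = ¬((X ⊽ Y) ⊕ Y)
G5 = Z ⊽ G4 = Z ⊽ ¬((X ⊽ Y) ⊕ Y)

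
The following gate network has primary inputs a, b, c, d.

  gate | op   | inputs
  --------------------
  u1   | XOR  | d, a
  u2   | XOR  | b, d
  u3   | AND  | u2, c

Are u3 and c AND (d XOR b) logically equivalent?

u2 = b XOR d
u3 = u2 AND c = (b XOR d) AND c
At a=0, b=0, c=0, d=0: circuit gives 0, formula gives 0.
At a=0, b=0, c=1, d=1: circuit gives 1, formula gives 1.
Agrees on all 16 inputs.

Yes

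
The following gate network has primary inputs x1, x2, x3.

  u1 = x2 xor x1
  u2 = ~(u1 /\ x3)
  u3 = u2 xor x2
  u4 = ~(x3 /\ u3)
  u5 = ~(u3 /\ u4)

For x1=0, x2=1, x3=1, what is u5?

u1 = 1 xor 0 = 1
u2 = ~(1 /\ 1) = 0
u3 = 0 xor 1 = 1
u4 = ~(1 /\ 1) = 0
u5 = ~(1 /\ 0) = 1

1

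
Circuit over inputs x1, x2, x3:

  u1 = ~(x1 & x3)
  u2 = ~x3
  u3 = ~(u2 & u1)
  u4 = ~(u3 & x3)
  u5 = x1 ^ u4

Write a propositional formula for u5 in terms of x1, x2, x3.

u1 = ~(x1 & x3)
u2 = ~x3
u3 = ~(u2 & u1) = ~(~x3 & (~(x1 & x3)))
u4 = ~(u3 & x3) = ~((~(~x3 & (~(x1 & x3)))) & x3)
u5 = x1 ^ u4 = x1 ^ (~((~(~x3 & (~(x1 & x3)))) & x3))

x1 ^ (~((~(~x3 & (~(x1 & x3)))) & x3))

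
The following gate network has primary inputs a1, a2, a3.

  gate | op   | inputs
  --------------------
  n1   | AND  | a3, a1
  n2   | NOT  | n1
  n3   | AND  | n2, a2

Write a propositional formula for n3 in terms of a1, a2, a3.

NOT (a3 AND a1) AND a2

n1 = a3 AND a1
n2 = NOT n1 = NOT (a3 AND a1)
n3 = n2 AND a2 = NOT (a3 AND a1) AND a2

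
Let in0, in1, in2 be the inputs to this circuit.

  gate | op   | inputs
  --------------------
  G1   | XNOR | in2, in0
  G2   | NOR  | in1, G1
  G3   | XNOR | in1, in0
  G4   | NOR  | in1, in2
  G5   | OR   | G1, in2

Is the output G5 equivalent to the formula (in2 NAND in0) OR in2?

G1 = in2 XNOR in0
G5 = G1 OR in2 = (in2 XNOR in0) OR in2
At in0=1, in1=0, in2=0: circuit gives 0, formula gives 1.

No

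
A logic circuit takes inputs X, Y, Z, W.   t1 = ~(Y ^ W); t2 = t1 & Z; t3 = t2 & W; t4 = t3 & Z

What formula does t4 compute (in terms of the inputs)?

(((~(Y ^ W)) & Z) & W) & Z

t1 = ~(Y ^ W)
t2 = t1 & Z = (~(Y ^ W)) & Z
t3 = t2 & W = ((~(Y ^ W)) & Z) & W
t4 = t3 & Z = (((~(Y ^ W)) & Z) & W) & Z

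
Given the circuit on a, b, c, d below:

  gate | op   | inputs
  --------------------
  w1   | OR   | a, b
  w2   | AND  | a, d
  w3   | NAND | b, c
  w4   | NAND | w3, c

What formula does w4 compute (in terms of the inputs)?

(b NAND c) NAND c

w3 = b NAND c
w4 = w3 NAND c = (b NAND c) NAND c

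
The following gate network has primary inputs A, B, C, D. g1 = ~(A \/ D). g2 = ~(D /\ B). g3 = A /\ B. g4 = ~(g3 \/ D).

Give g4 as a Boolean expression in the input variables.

g3 = A /\ B
g4 = ~(g3 \/ D) = ~((A /\ B) \/ D)

~((A /\ B) \/ D)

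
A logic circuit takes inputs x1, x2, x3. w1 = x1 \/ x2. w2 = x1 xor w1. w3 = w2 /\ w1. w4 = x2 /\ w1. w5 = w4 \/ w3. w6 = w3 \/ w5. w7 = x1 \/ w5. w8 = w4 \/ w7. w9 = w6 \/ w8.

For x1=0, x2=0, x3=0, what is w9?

w1 = 0 \/ 0 = 0
w2 = 0 xor 0 = 0
w3 = 0 /\ 0 = 0
w4 = 0 /\ 0 = 0
w5 = 0 \/ 0 = 0
w6 = 0 \/ 0 = 0
w7 = 0 \/ 0 = 0
w8 = 0 \/ 0 = 0
w9 = 0 \/ 0 = 0

0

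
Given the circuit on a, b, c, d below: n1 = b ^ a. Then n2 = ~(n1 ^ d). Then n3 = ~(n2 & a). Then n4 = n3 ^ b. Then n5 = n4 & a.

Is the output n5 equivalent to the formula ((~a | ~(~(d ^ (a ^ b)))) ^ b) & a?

Yes

n1 = b ^ a
n2 = ~(n1 ^ d) = ~((b ^ a) ^ d)
n3 = ~(n2 & a) = ~((~((b ^ a) ^ d)) & a)
n4 = n3 ^ b = (~((~((b ^ a) ^ d)) & a)) ^ b
n5 = n4 & a = ((~((~((b ^ a) ^ d)) & a)) ^ b) & a
At a=0, b=0, c=0, d=0: circuit gives 0, formula gives 0.
At a=1, b=0, c=0, d=0: circuit gives 1, formula gives 1.
Agrees on all 16 inputs.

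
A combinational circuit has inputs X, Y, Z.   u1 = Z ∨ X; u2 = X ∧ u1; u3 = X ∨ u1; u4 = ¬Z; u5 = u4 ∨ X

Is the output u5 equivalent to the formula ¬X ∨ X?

No

u4 = ¬Z
u5 = u4 ∨ X = ¬Z ∨ X
At X=0, Y=0, Z=1: circuit gives 0, formula gives 1.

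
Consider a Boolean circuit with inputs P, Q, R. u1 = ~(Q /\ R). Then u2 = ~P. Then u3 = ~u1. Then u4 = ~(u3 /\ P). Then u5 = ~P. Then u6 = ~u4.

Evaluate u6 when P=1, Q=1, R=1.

u1 = ~(1 /\ 1) = 0
u3 = ~0 = 1
u4 = ~(1 /\ 1) = 0
u6 = ~0 = 1

1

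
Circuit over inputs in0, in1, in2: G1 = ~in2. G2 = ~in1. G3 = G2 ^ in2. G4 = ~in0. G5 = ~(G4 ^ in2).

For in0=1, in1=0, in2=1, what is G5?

0

G4 = ~1 = 0
G5 = ~(0 ^ 1) = 0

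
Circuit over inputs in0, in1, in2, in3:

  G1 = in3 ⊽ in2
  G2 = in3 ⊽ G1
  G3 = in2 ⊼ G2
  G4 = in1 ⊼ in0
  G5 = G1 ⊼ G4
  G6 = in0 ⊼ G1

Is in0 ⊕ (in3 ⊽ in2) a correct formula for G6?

No

G1 = in3 ⊽ in2
G6 = in0 ⊼ G1 = in0 ⊼ (in3 ⊽ in2)
At in0=0, in1=0, in2=0, in3=1: circuit gives 1, formula gives 0.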